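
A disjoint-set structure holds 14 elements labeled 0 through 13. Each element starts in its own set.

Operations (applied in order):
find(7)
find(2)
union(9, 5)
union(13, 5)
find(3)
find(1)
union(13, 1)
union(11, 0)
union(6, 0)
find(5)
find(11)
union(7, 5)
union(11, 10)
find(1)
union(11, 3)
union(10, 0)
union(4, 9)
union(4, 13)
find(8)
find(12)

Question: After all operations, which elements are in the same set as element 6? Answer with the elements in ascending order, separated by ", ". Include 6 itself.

Answer: 0, 3, 6, 10, 11

Derivation:
Step 1: find(7) -> no change; set of 7 is {7}
Step 2: find(2) -> no change; set of 2 is {2}
Step 3: union(9, 5) -> merged; set of 9 now {5, 9}
Step 4: union(13, 5) -> merged; set of 13 now {5, 9, 13}
Step 5: find(3) -> no change; set of 3 is {3}
Step 6: find(1) -> no change; set of 1 is {1}
Step 7: union(13, 1) -> merged; set of 13 now {1, 5, 9, 13}
Step 8: union(11, 0) -> merged; set of 11 now {0, 11}
Step 9: union(6, 0) -> merged; set of 6 now {0, 6, 11}
Step 10: find(5) -> no change; set of 5 is {1, 5, 9, 13}
Step 11: find(11) -> no change; set of 11 is {0, 6, 11}
Step 12: union(7, 5) -> merged; set of 7 now {1, 5, 7, 9, 13}
Step 13: union(11, 10) -> merged; set of 11 now {0, 6, 10, 11}
Step 14: find(1) -> no change; set of 1 is {1, 5, 7, 9, 13}
Step 15: union(11, 3) -> merged; set of 11 now {0, 3, 6, 10, 11}
Step 16: union(10, 0) -> already same set; set of 10 now {0, 3, 6, 10, 11}
Step 17: union(4, 9) -> merged; set of 4 now {1, 4, 5, 7, 9, 13}
Step 18: union(4, 13) -> already same set; set of 4 now {1, 4, 5, 7, 9, 13}
Step 19: find(8) -> no change; set of 8 is {8}
Step 20: find(12) -> no change; set of 12 is {12}
Component of 6: {0, 3, 6, 10, 11}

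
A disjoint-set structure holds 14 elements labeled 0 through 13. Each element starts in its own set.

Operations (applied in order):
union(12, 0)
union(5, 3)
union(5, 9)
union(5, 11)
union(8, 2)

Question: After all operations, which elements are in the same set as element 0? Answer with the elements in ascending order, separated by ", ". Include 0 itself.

Step 1: union(12, 0) -> merged; set of 12 now {0, 12}
Step 2: union(5, 3) -> merged; set of 5 now {3, 5}
Step 3: union(5, 9) -> merged; set of 5 now {3, 5, 9}
Step 4: union(5, 11) -> merged; set of 5 now {3, 5, 9, 11}
Step 5: union(8, 2) -> merged; set of 8 now {2, 8}
Component of 0: {0, 12}

Answer: 0, 12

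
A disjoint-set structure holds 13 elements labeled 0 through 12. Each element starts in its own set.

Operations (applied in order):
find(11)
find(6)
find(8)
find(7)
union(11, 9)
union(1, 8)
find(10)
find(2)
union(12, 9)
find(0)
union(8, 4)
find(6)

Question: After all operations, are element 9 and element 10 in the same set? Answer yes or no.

Step 1: find(11) -> no change; set of 11 is {11}
Step 2: find(6) -> no change; set of 6 is {6}
Step 3: find(8) -> no change; set of 8 is {8}
Step 4: find(7) -> no change; set of 7 is {7}
Step 5: union(11, 9) -> merged; set of 11 now {9, 11}
Step 6: union(1, 8) -> merged; set of 1 now {1, 8}
Step 7: find(10) -> no change; set of 10 is {10}
Step 8: find(2) -> no change; set of 2 is {2}
Step 9: union(12, 9) -> merged; set of 12 now {9, 11, 12}
Step 10: find(0) -> no change; set of 0 is {0}
Step 11: union(8, 4) -> merged; set of 8 now {1, 4, 8}
Step 12: find(6) -> no change; set of 6 is {6}
Set of 9: {9, 11, 12}; 10 is not a member.

Answer: no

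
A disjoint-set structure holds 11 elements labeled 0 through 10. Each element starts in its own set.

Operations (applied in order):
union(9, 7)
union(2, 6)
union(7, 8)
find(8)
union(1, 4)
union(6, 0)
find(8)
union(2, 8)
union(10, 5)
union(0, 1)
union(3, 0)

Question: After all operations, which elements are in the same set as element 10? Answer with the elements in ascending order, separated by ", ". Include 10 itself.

Answer: 5, 10

Derivation:
Step 1: union(9, 7) -> merged; set of 9 now {7, 9}
Step 2: union(2, 6) -> merged; set of 2 now {2, 6}
Step 3: union(7, 8) -> merged; set of 7 now {7, 8, 9}
Step 4: find(8) -> no change; set of 8 is {7, 8, 9}
Step 5: union(1, 4) -> merged; set of 1 now {1, 4}
Step 6: union(6, 0) -> merged; set of 6 now {0, 2, 6}
Step 7: find(8) -> no change; set of 8 is {7, 8, 9}
Step 8: union(2, 8) -> merged; set of 2 now {0, 2, 6, 7, 8, 9}
Step 9: union(10, 5) -> merged; set of 10 now {5, 10}
Step 10: union(0, 1) -> merged; set of 0 now {0, 1, 2, 4, 6, 7, 8, 9}
Step 11: union(3, 0) -> merged; set of 3 now {0, 1, 2, 3, 4, 6, 7, 8, 9}
Component of 10: {5, 10}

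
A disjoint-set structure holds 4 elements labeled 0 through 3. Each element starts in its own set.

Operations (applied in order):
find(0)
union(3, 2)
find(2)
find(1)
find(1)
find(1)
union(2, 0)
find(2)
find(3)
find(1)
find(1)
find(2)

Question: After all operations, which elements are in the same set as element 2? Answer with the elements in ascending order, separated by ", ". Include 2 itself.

Answer: 0, 2, 3

Derivation:
Step 1: find(0) -> no change; set of 0 is {0}
Step 2: union(3, 2) -> merged; set of 3 now {2, 3}
Step 3: find(2) -> no change; set of 2 is {2, 3}
Step 4: find(1) -> no change; set of 1 is {1}
Step 5: find(1) -> no change; set of 1 is {1}
Step 6: find(1) -> no change; set of 1 is {1}
Step 7: union(2, 0) -> merged; set of 2 now {0, 2, 3}
Step 8: find(2) -> no change; set of 2 is {0, 2, 3}
Step 9: find(3) -> no change; set of 3 is {0, 2, 3}
Step 10: find(1) -> no change; set of 1 is {1}
Step 11: find(1) -> no change; set of 1 is {1}
Step 12: find(2) -> no change; set of 2 is {0, 2, 3}
Component of 2: {0, 2, 3}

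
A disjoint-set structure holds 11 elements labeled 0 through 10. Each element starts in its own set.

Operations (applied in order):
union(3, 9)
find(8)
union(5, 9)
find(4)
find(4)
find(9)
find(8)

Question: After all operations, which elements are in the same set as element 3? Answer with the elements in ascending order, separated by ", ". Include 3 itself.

Step 1: union(3, 9) -> merged; set of 3 now {3, 9}
Step 2: find(8) -> no change; set of 8 is {8}
Step 3: union(5, 9) -> merged; set of 5 now {3, 5, 9}
Step 4: find(4) -> no change; set of 4 is {4}
Step 5: find(4) -> no change; set of 4 is {4}
Step 6: find(9) -> no change; set of 9 is {3, 5, 9}
Step 7: find(8) -> no change; set of 8 is {8}
Component of 3: {3, 5, 9}

Answer: 3, 5, 9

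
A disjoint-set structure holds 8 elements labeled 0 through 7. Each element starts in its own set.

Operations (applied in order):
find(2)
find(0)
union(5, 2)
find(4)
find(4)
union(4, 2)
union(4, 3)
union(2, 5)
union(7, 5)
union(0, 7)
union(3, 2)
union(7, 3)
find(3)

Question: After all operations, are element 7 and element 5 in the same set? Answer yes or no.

Step 1: find(2) -> no change; set of 2 is {2}
Step 2: find(0) -> no change; set of 0 is {0}
Step 3: union(5, 2) -> merged; set of 5 now {2, 5}
Step 4: find(4) -> no change; set of 4 is {4}
Step 5: find(4) -> no change; set of 4 is {4}
Step 6: union(4, 2) -> merged; set of 4 now {2, 4, 5}
Step 7: union(4, 3) -> merged; set of 4 now {2, 3, 4, 5}
Step 8: union(2, 5) -> already same set; set of 2 now {2, 3, 4, 5}
Step 9: union(7, 5) -> merged; set of 7 now {2, 3, 4, 5, 7}
Step 10: union(0, 7) -> merged; set of 0 now {0, 2, 3, 4, 5, 7}
Step 11: union(3, 2) -> already same set; set of 3 now {0, 2, 3, 4, 5, 7}
Step 12: union(7, 3) -> already same set; set of 7 now {0, 2, 3, 4, 5, 7}
Step 13: find(3) -> no change; set of 3 is {0, 2, 3, 4, 5, 7}
Set of 7: {0, 2, 3, 4, 5, 7}; 5 is a member.

Answer: yes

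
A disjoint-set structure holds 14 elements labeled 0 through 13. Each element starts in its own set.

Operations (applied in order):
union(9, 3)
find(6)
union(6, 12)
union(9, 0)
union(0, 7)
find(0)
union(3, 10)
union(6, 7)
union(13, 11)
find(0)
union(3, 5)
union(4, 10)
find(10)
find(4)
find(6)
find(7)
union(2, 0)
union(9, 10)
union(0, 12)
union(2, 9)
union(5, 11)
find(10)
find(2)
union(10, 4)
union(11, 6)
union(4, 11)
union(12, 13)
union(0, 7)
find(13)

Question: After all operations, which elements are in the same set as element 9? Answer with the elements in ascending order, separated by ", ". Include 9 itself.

Step 1: union(9, 3) -> merged; set of 9 now {3, 9}
Step 2: find(6) -> no change; set of 6 is {6}
Step 3: union(6, 12) -> merged; set of 6 now {6, 12}
Step 4: union(9, 0) -> merged; set of 9 now {0, 3, 9}
Step 5: union(0, 7) -> merged; set of 0 now {0, 3, 7, 9}
Step 6: find(0) -> no change; set of 0 is {0, 3, 7, 9}
Step 7: union(3, 10) -> merged; set of 3 now {0, 3, 7, 9, 10}
Step 8: union(6, 7) -> merged; set of 6 now {0, 3, 6, 7, 9, 10, 12}
Step 9: union(13, 11) -> merged; set of 13 now {11, 13}
Step 10: find(0) -> no change; set of 0 is {0, 3, 6, 7, 9, 10, 12}
Step 11: union(3, 5) -> merged; set of 3 now {0, 3, 5, 6, 7, 9, 10, 12}
Step 12: union(4, 10) -> merged; set of 4 now {0, 3, 4, 5, 6, 7, 9, 10, 12}
Step 13: find(10) -> no change; set of 10 is {0, 3, 4, 5, 6, 7, 9, 10, 12}
Step 14: find(4) -> no change; set of 4 is {0, 3, 4, 5, 6, 7, 9, 10, 12}
Step 15: find(6) -> no change; set of 6 is {0, 3, 4, 5, 6, 7, 9, 10, 12}
Step 16: find(7) -> no change; set of 7 is {0, 3, 4, 5, 6, 7, 9, 10, 12}
Step 17: union(2, 0) -> merged; set of 2 now {0, 2, 3, 4, 5, 6, 7, 9, 10, 12}
Step 18: union(9, 10) -> already same set; set of 9 now {0, 2, 3, 4, 5, 6, 7, 9, 10, 12}
Step 19: union(0, 12) -> already same set; set of 0 now {0, 2, 3, 4, 5, 6, 7, 9, 10, 12}
Step 20: union(2, 9) -> already same set; set of 2 now {0, 2, 3, 4, 5, 6, 7, 9, 10, 12}
Step 21: union(5, 11) -> merged; set of 5 now {0, 2, 3, 4, 5, 6, 7, 9, 10, 11, 12, 13}
Step 22: find(10) -> no change; set of 10 is {0, 2, 3, 4, 5, 6, 7, 9, 10, 11, 12, 13}
Step 23: find(2) -> no change; set of 2 is {0, 2, 3, 4, 5, 6, 7, 9, 10, 11, 12, 13}
Step 24: union(10, 4) -> already same set; set of 10 now {0, 2, 3, 4, 5, 6, 7, 9, 10, 11, 12, 13}
Step 25: union(11, 6) -> already same set; set of 11 now {0, 2, 3, 4, 5, 6, 7, 9, 10, 11, 12, 13}
Step 26: union(4, 11) -> already same set; set of 4 now {0, 2, 3, 4, 5, 6, 7, 9, 10, 11, 12, 13}
Step 27: union(12, 13) -> already same set; set of 12 now {0, 2, 3, 4, 5, 6, 7, 9, 10, 11, 12, 13}
Step 28: union(0, 7) -> already same set; set of 0 now {0, 2, 3, 4, 5, 6, 7, 9, 10, 11, 12, 13}
Step 29: find(13) -> no change; set of 13 is {0, 2, 3, 4, 5, 6, 7, 9, 10, 11, 12, 13}
Component of 9: {0, 2, 3, 4, 5, 6, 7, 9, 10, 11, 12, 13}

Answer: 0, 2, 3, 4, 5, 6, 7, 9, 10, 11, 12, 13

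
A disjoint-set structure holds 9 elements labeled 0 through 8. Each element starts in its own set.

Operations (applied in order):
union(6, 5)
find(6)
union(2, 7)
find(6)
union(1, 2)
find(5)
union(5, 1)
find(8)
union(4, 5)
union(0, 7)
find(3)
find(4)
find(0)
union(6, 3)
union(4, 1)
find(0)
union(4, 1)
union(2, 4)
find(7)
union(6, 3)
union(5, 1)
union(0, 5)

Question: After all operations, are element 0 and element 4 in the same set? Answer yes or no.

Answer: yes

Derivation:
Step 1: union(6, 5) -> merged; set of 6 now {5, 6}
Step 2: find(6) -> no change; set of 6 is {5, 6}
Step 3: union(2, 7) -> merged; set of 2 now {2, 7}
Step 4: find(6) -> no change; set of 6 is {5, 6}
Step 5: union(1, 2) -> merged; set of 1 now {1, 2, 7}
Step 6: find(5) -> no change; set of 5 is {5, 6}
Step 7: union(5, 1) -> merged; set of 5 now {1, 2, 5, 6, 7}
Step 8: find(8) -> no change; set of 8 is {8}
Step 9: union(4, 5) -> merged; set of 4 now {1, 2, 4, 5, 6, 7}
Step 10: union(0, 7) -> merged; set of 0 now {0, 1, 2, 4, 5, 6, 7}
Step 11: find(3) -> no change; set of 3 is {3}
Step 12: find(4) -> no change; set of 4 is {0, 1, 2, 4, 5, 6, 7}
Step 13: find(0) -> no change; set of 0 is {0, 1, 2, 4, 5, 6, 7}
Step 14: union(6, 3) -> merged; set of 6 now {0, 1, 2, 3, 4, 5, 6, 7}
Step 15: union(4, 1) -> already same set; set of 4 now {0, 1, 2, 3, 4, 5, 6, 7}
Step 16: find(0) -> no change; set of 0 is {0, 1, 2, 3, 4, 5, 6, 7}
Step 17: union(4, 1) -> already same set; set of 4 now {0, 1, 2, 3, 4, 5, 6, 7}
Step 18: union(2, 4) -> already same set; set of 2 now {0, 1, 2, 3, 4, 5, 6, 7}
Step 19: find(7) -> no change; set of 7 is {0, 1, 2, 3, 4, 5, 6, 7}
Step 20: union(6, 3) -> already same set; set of 6 now {0, 1, 2, 3, 4, 5, 6, 7}
Step 21: union(5, 1) -> already same set; set of 5 now {0, 1, 2, 3, 4, 5, 6, 7}
Step 22: union(0, 5) -> already same set; set of 0 now {0, 1, 2, 3, 4, 5, 6, 7}
Set of 0: {0, 1, 2, 3, 4, 5, 6, 7}; 4 is a member.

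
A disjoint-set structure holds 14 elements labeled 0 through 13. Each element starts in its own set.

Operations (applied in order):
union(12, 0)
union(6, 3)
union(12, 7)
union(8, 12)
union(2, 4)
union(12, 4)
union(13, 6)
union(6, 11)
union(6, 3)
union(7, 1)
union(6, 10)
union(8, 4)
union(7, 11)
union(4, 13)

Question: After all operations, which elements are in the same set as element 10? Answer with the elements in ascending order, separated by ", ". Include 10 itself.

Step 1: union(12, 0) -> merged; set of 12 now {0, 12}
Step 2: union(6, 3) -> merged; set of 6 now {3, 6}
Step 3: union(12, 7) -> merged; set of 12 now {0, 7, 12}
Step 4: union(8, 12) -> merged; set of 8 now {0, 7, 8, 12}
Step 5: union(2, 4) -> merged; set of 2 now {2, 4}
Step 6: union(12, 4) -> merged; set of 12 now {0, 2, 4, 7, 8, 12}
Step 7: union(13, 6) -> merged; set of 13 now {3, 6, 13}
Step 8: union(6, 11) -> merged; set of 6 now {3, 6, 11, 13}
Step 9: union(6, 3) -> already same set; set of 6 now {3, 6, 11, 13}
Step 10: union(7, 1) -> merged; set of 7 now {0, 1, 2, 4, 7, 8, 12}
Step 11: union(6, 10) -> merged; set of 6 now {3, 6, 10, 11, 13}
Step 12: union(8, 4) -> already same set; set of 8 now {0, 1, 2, 4, 7, 8, 12}
Step 13: union(7, 11) -> merged; set of 7 now {0, 1, 2, 3, 4, 6, 7, 8, 10, 11, 12, 13}
Step 14: union(4, 13) -> already same set; set of 4 now {0, 1, 2, 3, 4, 6, 7, 8, 10, 11, 12, 13}
Component of 10: {0, 1, 2, 3, 4, 6, 7, 8, 10, 11, 12, 13}

Answer: 0, 1, 2, 3, 4, 6, 7, 8, 10, 11, 12, 13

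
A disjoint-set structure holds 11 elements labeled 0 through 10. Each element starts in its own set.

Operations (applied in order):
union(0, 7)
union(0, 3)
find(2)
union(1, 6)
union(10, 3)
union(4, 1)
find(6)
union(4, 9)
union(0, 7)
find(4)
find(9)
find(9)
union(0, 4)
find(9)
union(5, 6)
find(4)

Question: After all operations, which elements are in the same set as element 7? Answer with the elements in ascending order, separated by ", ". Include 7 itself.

Step 1: union(0, 7) -> merged; set of 0 now {0, 7}
Step 2: union(0, 3) -> merged; set of 0 now {0, 3, 7}
Step 3: find(2) -> no change; set of 2 is {2}
Step 4: union(1, 6) -> merged; set of 1 now {1, 6}
Step 5: union(10, 3) -> merged; set of 10 now {0, 3, 7, 10}
Step 6: union(4, 1) -> merged; set of 4 now {1, 4, 6}
Step 7: find(6) -> no change; set of 6 is {1, 4, 6}
Step 8: union(4, 9) -> merged; set of 4 now {1, 4, 6, 9}
Step 9: union(0, 7) -> already same set; set of 0 now {0, 3, 7, 10}
Step 10: find(4) -> no change; set of 4 is {1, 4, 6, 9}
Step 11: find(9) -> no change; set of 9 is {1, 4, 6, 9}
Step 12: find(9) -> no change; set of 9 is {1, 4, 6, 9}
Step 13: union(0, 4) -> merged; set of 0 now {0, 1, 3, 4, 6, 7, 9, 10}
Step 14: find(9) -> no change; set of 9 is {0, 1, 3, 4, 6, 7, 9, 10}
Step 15: union(5, 6) -> merged; set of 5 now {0, 1, 3, 4, 5, 6, 7, 9, 10}
Step 16: find(4) -> no change; set of 4 is {0, 1, 3, 4, 5, 6, 7, 9, 10}
Component of 7: {0, 1, 3, 4, 5, 6, 7, 9, 10}

Answer: 0, 1, 3, 4, 5, 6, 7, 9, 10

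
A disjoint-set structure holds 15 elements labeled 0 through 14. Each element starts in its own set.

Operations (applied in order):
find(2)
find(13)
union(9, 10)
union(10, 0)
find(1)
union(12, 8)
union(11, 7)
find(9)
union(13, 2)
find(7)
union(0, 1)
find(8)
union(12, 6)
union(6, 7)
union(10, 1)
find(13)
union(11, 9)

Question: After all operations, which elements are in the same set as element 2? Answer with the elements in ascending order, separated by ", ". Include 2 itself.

Answer: 2, 13

Derivation:
Step 1: find(2) -> no change; set of 2 is {2}
Step 2: find(13) -> no change; set of 13 is {13}
Step 3: union(9, 10) -> merged; set of 9 now {9, 10}
Step 4: union(10, 0) -> merged; set of 10 now {0, 9, 10}
Step 5: find(1) -> no change; set of 1 is {1}
Step 6: union(12, 8) -> merged; set of 12 now {8, 12}
Step 7: union(11, 7) -> merged; set of 11 now {7, 11}
Step 8: find(9) -> no change; set of 9 is {0, 9, 10}
Step 9: union(13, 2) -> merged; set of 13 now {2, 13}
Step 10: find(7) -> no change; set of 7 is {7, 11}
Step 11: union(0, 1) -> merged; set of 0 now {0, 1, 9, 10}
Step 12: find(8) -> no change; set of 8 is {8, 12}
Step 13: union(12, 6) -> merged; set of 12 now {6, 8, 12}
Step 14: union(6, 7) -> merged; set of 6 now {6, 7, 8, 11, 12}
Step 15: union(10, 1) -> already same set; set of 10 now {0, 1, 9, 10}
Step 16: find(13) -> no change; set of 13 is {2, 13}
Step 17: union(11, 9) -> merged; set of 11 now {0, 1, 6, 7, 8, 9, 10, 11, 12}
Component of 2: {2, 13}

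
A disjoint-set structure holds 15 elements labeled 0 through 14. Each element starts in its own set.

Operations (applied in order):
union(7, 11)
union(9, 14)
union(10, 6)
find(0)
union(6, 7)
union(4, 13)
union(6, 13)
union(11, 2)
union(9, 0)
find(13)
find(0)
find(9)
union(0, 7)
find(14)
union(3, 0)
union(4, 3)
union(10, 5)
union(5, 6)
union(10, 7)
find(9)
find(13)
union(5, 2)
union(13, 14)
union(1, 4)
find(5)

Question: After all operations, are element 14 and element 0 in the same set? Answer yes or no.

Answer: yes

Derivation:
Step 1: union(7, 11) -> merged; set of 7 now {7, 11}
Step 2: union(9, 14) -> merged; set of 9 now {9, 14}
Step 3: union(10, 6) -> merged; set of 10 now {6, 10}
Step 4: find(0) -> no change; set of 0 is {0}
Step 5: union(6, 7) -> merged; set of 6 now {6, 7, 10, 11}
Step 6: union(4, 13) -> merged; set of 4 now {4, 13}
Step 7: union(6, 13) -> merged; set of 6 now {4, 6, 7, 10, 11, 13}
Step 8: union(11, 2) -> merged; set of 11 now {2, 4, 6, 7, 10, 11, 13}
Step 9: union(9, 0) -> merged; set of 9 now {0, 9, 14}
Step 10: find(13) -> no change; set of 13 is {2, 4, 6, 7, 10, 11, 13}
Step 11: find(0) -> no change; set of 0 is {0, 9, 14}
Step 12: find(9) -> no change; set of 9 is {0, 9, 14}
Step 13: union(0, 7) -> merged; set of 0 now {0, 2, 4, 6, 7, 9, 10, 11, 13, 14}
Step 14: find(14) -> no change; set of 14 is {0, 2, 4, 6, 7, 9, 10, 11, 13, 14}
Step 15: union(3, 0) -> merged; set of 3 now {0, 2, 3, 4, 6, 7, 9, 10, 11, 13, 14}
Step 16: union(4, 3) -> already same set; set of 4 now {0, 2, 3, 4, 6, 7, 9, 10, 11, 13, 14}
Step 17: union(10, 5) -> merged; set of 10 now {0, 2, 3, 4, 5, 6, 7, 9, 10, 11, 13, 14}
Step 18: union(5, 6) -> already same set; set of 5 now {0, 2, 3, 4, 5, 6, 7, 9, 10, 11, 13, 14}
Step 19: union(10, 7) -> already same set; set of 10 now {0, 2, 3, 4, 5, 6, 7, 9, 10, 11, 13, 14}
Step 20: find(9) -> no change; set of 9 is {0, 2, 3, 4, 5, 6, 7, 9, 10, 11, 13, 14}
Step 21: find(13) -> no change; set of 13 is {0, 2, 3, 4, 5, 6, 7, 9, 10, 11, 13, 14}
Step 22: union(5, 2) -> already same set; set of 5 now {0, 2, 3, 4, 5, 6, 7, 9, 10, 11, 13, 14}
Step 23: union(13, 14) -> already same set; set of 13 now {0, 2, 3, 4, 5, 6, 7, 9, 10, 11, 13, 14}
Step 24: union(1, 4) -> merged; set of 1 now {0, 1, 2, 3, 4, 5, 6, 7, 9, 10, 11, 13, 14}
Step 25: find(5) -> no change; set of 5 is {0, 1, 2, 3, 4, 5, 6, 7, 9, 10, 11, 13, 14}
Set of 14: {0, 1, 2, 3, 4, 5, 6, 7, 9, 10, 11, 13, 14}; 0 is a member.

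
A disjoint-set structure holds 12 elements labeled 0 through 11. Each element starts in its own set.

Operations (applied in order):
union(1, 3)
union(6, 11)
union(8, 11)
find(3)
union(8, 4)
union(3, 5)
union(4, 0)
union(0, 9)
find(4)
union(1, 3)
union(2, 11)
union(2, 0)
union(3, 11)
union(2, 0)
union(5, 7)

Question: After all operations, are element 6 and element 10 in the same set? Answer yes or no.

Step 1: union(1, 3) -> merged; set of 1 now {1, 3}
Step 2: union(6, 11) -> merged; set of 6 now {6, 11}
Step 3: union(8, 11) -> merged; set of 8 now {6, 8, 11}
Step 4: find(3) -> no change; set of 3 is {1, 3}
Step 5: union(8, 4) -> merged; set of 8 now {4, 6, 8, 11}
Step 6: union(3, 5) -> merged; set of 3 now {1, 3, 5}
Step 7: union(4, 0) -> merged; set of 4 now {0, 4, 6, 8, 11}
Step 8: union(0, 9) -> merged; set of 0 now {0, 4, 6, 8, 9, 11}
Step 9: find(4) -> no change; set of 4 is {0, 4, 6, 8, 9, 11}
Step 10: union(1, 3) -> already same set; set of 1 now {1, 3, 5}
Step 11: union(2, 11) -> merged; set of 2 now {0, 2, 4, 6, 8, 9, 11}
Step 12: union(2, 0) -> already same set; set of 2 now {0, 2, 4, 6, 8, 9, 11}
Step 13: union(3, 11) -> merged; set of 3 now {0, 1, 2, 3, 4, 5, 6, 8, 9, 11}
Step 14: union(2, 0) -> already same set; set of 2 now {0, 1, 2, 3, 4, 5, 6, 8, 9, 11}
Step 15: union(5, 7) -> merged; set of 5 now {0, 1, 2, 3, 4, 5, 6, 7, 8, 9, 11}
Set of 6: {0, 1, 2, 3, 4, 5, 6, 7, 8, 9, 11}; 10 is not a member.

Answer: no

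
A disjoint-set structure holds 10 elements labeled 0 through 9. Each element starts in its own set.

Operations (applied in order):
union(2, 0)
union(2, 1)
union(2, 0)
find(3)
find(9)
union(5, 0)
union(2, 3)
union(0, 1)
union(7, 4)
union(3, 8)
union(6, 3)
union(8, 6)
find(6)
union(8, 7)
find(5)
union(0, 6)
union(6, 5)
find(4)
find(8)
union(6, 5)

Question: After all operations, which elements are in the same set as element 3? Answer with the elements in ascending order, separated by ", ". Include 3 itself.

Answer: 0, 1, 2, 3, 4, 5, 6, 7, 8

Derivation:
Step 1: union(2, 0) -> merged; set of 2 now {0, 2}
Step 2: union(2, 1) -> merged; set of 2 now {0, 1, 2}
Step 3: union(2, 0) -> already same set; set of 2 now {0, 1, 2}
Step 4: find(3) -> no change; set of 3 is {3}
Step 5: find(9) -> no change; set of 9 is {9}
Step 6: union(5, 0) -> merged; set of 5 now {0, 1, 2, 5}
Step 7: union(2, 3) -> merged; set of 2 now {0, 1, 2, 3, 5}
Step 8: union(0, 1) -> already same set; set of 0 now {0, 1, 2, 3, 5}
Step 9: union(7, 4) -> merged; set of 7 now {4, 7}
Step 10: union(3, 8) -> merged; set of 3 now {0, 1, 2, 3, 5, 8}
Step 11: union(6, 3) -> merged; set of 6 now {0, 1, 2, 3, 5, 6, 8}
Step 12: union(8, 6) -> already same set; set of 8 now {0, 1, 2, 3, 5, 6, 8}
Step 13: find(6) -> no change; set of 6 is {0, 1, 2, 3, 5, 6, 8}
Step 14: union(8, 7) -> merged; set of 8 now {0, 1, 2, 3, 4, 5, 6, 7, 8}
Step 15: find(5) -> no change; set of 5 is {0, 1, 2, 3, 4, 5, 6, 7, 8}
Step 16: union(0, 6) -> already same set; set of 0 now {0, 1, 2, 3, 4, 5, 6, 7, 8}
Step 17: union(6, 5) -> already same set; set of 6 now {0, 1, 2, 3, 4, 5, 6, 7, 8}
Step 18: find(4) -> no change; set of 4 is {0, 1, 2, 3, 4, 5, 6, 7, 8}
Step 19: find(8) -> no change; set of 8 is {0, 1, 2, 3, 4, 5, 6, 7, 8}
Step 20: union(6, 5) -> already same set; set of 6 now {0, 1, 2, 3, 4, 5, 6, 7, 8}
Component of 3: {0, 1, 2, 3, 4, 5, 6, 7, 8}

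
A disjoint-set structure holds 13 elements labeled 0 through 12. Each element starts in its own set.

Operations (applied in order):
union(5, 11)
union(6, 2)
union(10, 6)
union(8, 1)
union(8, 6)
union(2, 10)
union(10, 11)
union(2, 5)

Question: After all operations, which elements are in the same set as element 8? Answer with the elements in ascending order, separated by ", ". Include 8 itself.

Step 1: union(5, 11) -> merged; set of 5 now {5, 11}
Step 2: union(6, 2) -> merged; set of 6 now {2, 6}
Step 3: union(10, 6) -> merged; set of 10 now {2, 6, 10}
Step 4: union(8, 1) -> merged; set of 8 now {1, 8}
Step 5: union(8, 6) -> merged; set of 8 now {1, 2, 6, 8, 10}
Step 6: union(2, 10) -> already same set; set of 2 now {1, 2, 6, 8, 10}
Step 7: union(10, 11) -> merged; set of 10 now {1, 2, 5, 6, 8, 10, 11}
Step 8: union(2, 5) -> already same set; set of 2 now {1, 2, 5, 6, 8, 10, 11}
Component of 8: {1, 2, 5, 6, 8, 10, 11}

Answer: 1, 2, 5, 6, 8, 10, 11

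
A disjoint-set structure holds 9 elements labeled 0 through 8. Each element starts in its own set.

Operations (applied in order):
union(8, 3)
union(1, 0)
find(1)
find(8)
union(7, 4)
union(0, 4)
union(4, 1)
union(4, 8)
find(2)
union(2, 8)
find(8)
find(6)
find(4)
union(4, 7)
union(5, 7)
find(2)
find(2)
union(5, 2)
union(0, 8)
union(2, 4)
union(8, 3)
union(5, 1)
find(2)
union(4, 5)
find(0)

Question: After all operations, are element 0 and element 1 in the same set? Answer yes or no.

Answer: yes

Derivation:
Step 1: union(8, 3) -> merged; set of 8 now {3, 8}
Step 2: union(1, 0) -> merged; set of 1 now {0, 1}
Step 3: find(1) -> no change; set of 1 is {0, 1}
Step 4: find(8) -> no change; set of 8 is {3, 8}
Step 5: union(7, 4) -> merged; set of 7 now {4, 7}
Step 6: union(0, 4) -> merged; set of 0 now {0, 1, 4, 7}
Step 7: union(4, 1) -> already same set; set of 4 now {0, 1, 4, 7}
Step 8: union(4, 8) -> merged; set of 4 now {0, 1, 3, 4, 7, 8}
Step 9: find(2) -> no change; set of 2 is {2}
Step 10: union(2, 8) -> merged; set of 2 now {0, 1, 2, 3, 4, 7, 8}
Step 11: find(8) -> no change; set of 8 is {0, 1, 2, 3, 4, 7, 8}
Step 12: find(6) -> no change; set of 6 is {6}
Step 13: find(4) -> no change; set of 4 is {0, 1, 2, 3, 4, 7, 8}
Step 14: union(4, 7) -> already same set; set of 4 now {0, 1, 2, 3, 4, 7, 8}
Step 15: union(5, 7) -> merged; set of 5 now {0, 1, 2, 3, 4, 5, 7, 8}
Step 16: find(2) -> no change; set of 2 is {0, 1, 2, 3, 4, 5, 7, 8}
Step 17: find(2) -> no change; set of 2 is {0, 1, 2, 3, 4, 5, 7, 8}
Step 18: union(5, 2) -> already same set; set of 5 now {0, 1, 2, 3, 4, 5, 7, 8}
Step 19: union(0, 8) -> already same set; set of 0 now {0, 1, 2, 3, 4, 5, 7, 8}
Step 20: union(2, 4) -> already same set; set of 2 now {0, 1, 2, 3, 4, 5, 7, 8}
Step 21: union(8, 3) -> already same set; set of 8 now {0, 1, 2, 3, 4, 5, 7, 8}
Step 22: union(5, 1) -> already same set; set of 5 now {0, 1, 2, 3, 4, 5, 7, 8}
Step 23: find(2) -> no change; set of 2 is {0, 1, 2, 3, 4, 5, 7, 8}
Step 24: union(4, 5) -> already same set; set of 4 now {0, 1, 2, 3, 4, 5, 7, 8}
Step 25: find(0) -> no change; set of 0 is {0, 1, 2, 3, 4, 5, 7, 8}
Set of 0: {0, 1, 2, 3, 4, 5, 7, 8}; 1 is a member.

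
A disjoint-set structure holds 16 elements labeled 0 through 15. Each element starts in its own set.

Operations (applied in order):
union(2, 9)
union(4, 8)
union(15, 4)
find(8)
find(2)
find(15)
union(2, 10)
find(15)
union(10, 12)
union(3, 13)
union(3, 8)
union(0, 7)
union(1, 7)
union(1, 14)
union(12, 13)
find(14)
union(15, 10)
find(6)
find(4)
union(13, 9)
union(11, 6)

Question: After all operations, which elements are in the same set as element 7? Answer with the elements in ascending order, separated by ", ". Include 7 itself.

Step 1: union(2, 9) -> merged; set of 2 now {2, 9}
Step 2: union(4, 8) -> merged; set of 4 now {4, 8}
Step 3: union(15, 4) -> merged; set of 15 now {4, 8, 15}
Step 4: find(8) -> no change; set of 8 is {4, 8, 15}
Step 5: find(2) -> no change; set of 2 is {2, 9}
Step 6: find(15) -> no change; set of 15 is {4, 8, 15}
Step 7: union(2, 10) -> merged; set of 2 now {2, 9, 10}
Step 8: find(15) -> no change; set of 15 is {4, 8, 15}
Step 9: union(10, 12) -> merged; set of 10 now {2, 9, 10, 12}
Step 10: union(3, 13) -> merged; set of 3 now {3, 13}
Step 11: union(3, 8) -> merged; set of 3 now {3, 4, 8, 13, 15}
Step 12: union(0, 7) -> merged; set of 0 now {0, 7}
Step 13: union(1, 7) -> merged; set of 1 now {0, 1, 7}
Step 14: union(1, 14) -> merged; set of 1 now {0, 1, 7, 14}
Step 15: union(12, 13) -> merged; set of 12 now {2, 3, 4, 8, 9, 10, 12, 13, 15}
Step 16: find(14) -> no change; set of 14 is {0, 1, 7, 14}
Step 17: union(15, 10) -> already same set; set of 15 now {2, 3, 4, 8, 9, 10, 12, 13, 15}
Step 18: find(6) -> no change; set of 6 is {6}
Step 19: find(4) -> no change; set of 4 is {2, 3, 4, 8, 9, 10, 12, 13, 15}
Step 20: union(13, 9) -> already same set; set of 13 now {2, 3, 4, 8, 9, 10, 12, 13, 15}
Step 21: union(11, 6) -> merged; set of 11 now {6, 11}
Component of 7: {0, 1, 7, 14}

Answer: 0, 1, 7, 14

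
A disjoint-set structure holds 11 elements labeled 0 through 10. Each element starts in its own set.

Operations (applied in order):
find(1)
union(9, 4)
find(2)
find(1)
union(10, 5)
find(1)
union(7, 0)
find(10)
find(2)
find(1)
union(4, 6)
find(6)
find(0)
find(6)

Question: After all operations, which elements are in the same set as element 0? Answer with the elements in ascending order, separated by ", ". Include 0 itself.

Step 1: find(1) -> no change; set of 1 is {1}
Step 2: union(9, 4) -> merged; set of 9 now {4, 9}
Step 3: find(2) -> no change; set of 2 is {2}
Step 4: find(1) -> no change; set of 1 is {1}
Step 5: union(10, 5) -> merged; set of 10 now {5, 10}
Step 6: find(1) -> no change; set of 1 is {1}
Step 7: union(7, 0) -> merged; set of 7 now {0, 7}
Step 8: find(10) -> no change; set of 10 is {5, 10}
Step 9: find(2) -> no change; set of 2 is {2}
Step 10: find(1) -> no change; set of 1 is {1}
Step 11: union(4, 6) -> merged; set of 4 now {4, 6, 9}
Step 12: find(6) -> no change; set of 6 is {4, 6, 9}
Step 13: find(0) -> no change; set of 0 is {0, 7}
Step 14: find(6) -> no change; set of 6 is {4, 6, 9}
Component of 0: {0, 7}

Answer: 0, 7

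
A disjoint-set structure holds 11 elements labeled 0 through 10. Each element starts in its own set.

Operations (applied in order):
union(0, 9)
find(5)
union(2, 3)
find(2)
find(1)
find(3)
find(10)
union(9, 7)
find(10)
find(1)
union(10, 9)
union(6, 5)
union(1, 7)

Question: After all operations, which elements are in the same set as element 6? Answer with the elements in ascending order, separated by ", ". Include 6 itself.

Step 1: union(0, 9) -> merged; set of 0 now {0, 9}
Step 2: find(5) -> no change; set of 5 is {5}
Step 3: union(2, 3) -> merged; set of 2 now {2, 3}
Step 4: find(2) -> no change; set of 2 is {2, 3}
Step 5: find(1) -> no change; set of 1 is {1}
Step 6: find(3) -> no change; set of 3 is {2, 3}
Step 7: find(10) -> no change; set of 10 is {10}
Step 8: union(9, 7) -> merged; set of 9 now {0, 7, 9}
Step 9: find(10) -> no change; set of 10 is {10}
Step 10: find(1) -> no change; set of 1 is {1}
Step 11: union(10, 9) -> merged; set of 10 now {0, 7, 9, 10}
Step 12: union(6, 5) -> merged; set of 6 now {5, 6}
Step 13: union(1, 7) -> merged; set of 1 now {0, 1, 7, 9, 10}
Component of 6: {5, 6}

Answer: 5, 6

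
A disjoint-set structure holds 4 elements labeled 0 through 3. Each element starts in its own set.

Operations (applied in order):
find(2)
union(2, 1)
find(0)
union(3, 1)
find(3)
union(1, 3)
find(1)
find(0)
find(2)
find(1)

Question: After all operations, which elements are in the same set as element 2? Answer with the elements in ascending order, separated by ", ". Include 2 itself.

Answer: 1, 2, 3

Derivation:
Step 1: find(2) -> no change; set of 2 is {2}
Step 2: union(2, 1) -> merged; set of 2 now {1, 2}
Step 3: find(0) -> no change; set of 0 is {0}
Step 4: union(3, 1) -> merged; set of 3 now {1, 2, 3}
Step 5: find(3) -> no change; set of 3 is {1, 2, 3}
Step 6: union(1, 3) -> already same set; set of 1 now {1, 2, 3}
Step 7: find(1) -> no change; set of 1 is {1, 2, 3}
Step 8: find(0) -> no change; set of 0 is {0}
Step 9: find(2) -> no change; set of 2 is {1, 2, 3}
Step 10: find(1) -> no change; set of 1 is {1, 2, 3}
Component of 2: {1, 2, 3}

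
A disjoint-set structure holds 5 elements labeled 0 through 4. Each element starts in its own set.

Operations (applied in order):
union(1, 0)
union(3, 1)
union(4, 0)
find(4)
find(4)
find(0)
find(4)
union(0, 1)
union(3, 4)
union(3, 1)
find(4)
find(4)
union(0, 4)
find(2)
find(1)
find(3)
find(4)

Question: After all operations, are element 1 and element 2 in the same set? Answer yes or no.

Step 1: union(1, 0) -> merged; set of 1 now {0, 1}
Step 2: union(3, 1) -> merged; set of 3 now {0, 1, 3}
Step 3: union(4, 0) -> merged; set of 4 now {0, 1, 3, 4}
Step 4: find(4) -> no change; set of 4 is {0, 1, 3, 4}
Step 5: find(4) -> no change; set of 4 is {0, 1, 3, 4}
Step 6: find(0) -> no change; set of 0 is {0, 1, 3, 4}
Step 7: find(4) -> no change; set of 4 is {0, 1, 3, 4}
Step 8: union(0, 1) -> already same set; set of 0 now {0, 1, 3, 4}
Step 9: union(3, 4) -> already same set; set of 3 now {0, 1, 3, 4}
Step 10: union(3, 1) -> already same set; set of 3 now {0, 1, 3, 4}
Step 11: find(4) -> no change; set of 4 is {0, 1, 3, 4}
Step 12: find(4) -> no change; set of 4 is {0, 1, 3, 4}
Step 13: union(0, 4) -> already same set; set of 0 now {0, 1, 3, 4}
Step 14: find(2) -> no change; set of 2 is {2}
Step 15: find(1) -> no change; set of 1 is {0, 1, 3, 4}
Step 16: find(3) -> no change; set of 3 is {0, 1, 3, 4}
Step 17: find(4) -> no change; set of 4 is {0, 1, 3, 4}
Set of 1: {0, 1, 3, 4}; 2 is not a member.

Answer: no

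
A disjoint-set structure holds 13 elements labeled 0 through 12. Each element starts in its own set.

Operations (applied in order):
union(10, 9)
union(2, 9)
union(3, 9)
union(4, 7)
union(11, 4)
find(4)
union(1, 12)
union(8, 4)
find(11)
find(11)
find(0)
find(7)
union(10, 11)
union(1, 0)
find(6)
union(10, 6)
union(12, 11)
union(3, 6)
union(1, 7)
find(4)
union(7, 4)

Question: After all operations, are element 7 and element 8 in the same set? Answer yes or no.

Step 1: union(10, 9) -> merged; set of 10 now {9, 10}
Step 2: union(2, 9) -> merged; set of 2 now {2, 9, 10}
Step 3: union(3, 9) -> merged; set of 3 now {2, 3, 9, 10}
Step 4: union(4, 7) -> merged; set of 4 now {4, 7}
Step 5: union(11, 4) -> merged; set of 11 now {4, 7, 11}
Step 6: find(4) -> no change; set of 4 is {4, 7, 11}
Step 7: union(1, 12) -> merged; set of 1 now {1, 12}
Step 8: union(8, 4) -> merged; set of 8 now {4, 7, 8, 11}
Step 9: find(11) -> no change; set of 11 is {4, 7, 8, 11}
Step 10: find(11) -> no change; set of 11 is {4, 7, 8, 11}
Step 11: find(0) -> no change; set of 0 is {0}
Step 12: find(7) -> no change; set of 7 is {4, 7, 8, 11}
Step 13: union(10, 11) -> merged; set of 10 now {2, 3, 4, 7, 8, 9, 10, 11}
Step 14: union(1, 0) -> merged; set of 1 now {0, 1, 12}
Step 15: find(6) -> no change; set of 6 is {6}
Step 16: union(10, 6) -> merged; set of 10 now {2, 3, 4, 6, 7, 8, 9, 10, 11}
Step 17: union(12, 11) -> merged; set of 12 now {0, 1, 2, 3, 4, 6, 7, 8, 9, 10, 11, 12}
Step 18: union(3, 6) -> already same set; set of 3 now {0, 1, 2, 3, 4, 6, 7, 8, 9, 10, 11, 12}
Step 19: union(1, 7) -> already same set; set of 1 now {0, 1, 2, 3, 4, 6, 7, 8, 9, 10, 11, 12}
Step 20: find(4) -> no change; set of 4 is {0, 1, 2, 3, 4, 6, 7, 8, 9, 10, 11, 12}
Step 21: union(7, 4) -> already same set; set of 7 now {0, 1, 2, 3, 4, 6, 7, 8, 9, 10, 11, 12}
Set of 7: {0, 1, 2, 3, 4, 6, 7, 8, 9, 10, 11, 12}; 8 is a member.

Answer: yes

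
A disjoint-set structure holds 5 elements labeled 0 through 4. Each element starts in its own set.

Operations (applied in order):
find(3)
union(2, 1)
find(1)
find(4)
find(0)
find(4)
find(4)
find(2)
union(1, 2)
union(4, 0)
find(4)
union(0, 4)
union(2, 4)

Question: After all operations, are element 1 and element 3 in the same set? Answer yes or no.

Step 1: find(3) -> no change; set of 3 is {3}
Step 2: union(2, 1) -> merged; set of 2 now {1, 2}
Step 3: find(1) -> no change; set of 1 is {1, 2}
Step 4: find(4) -> no change; set of 4 is {4}
Step 5: find(0) -> no change; set of 0 is {0}
Step 6: find(4) -> no change; set of 4 is {4}
Step 7: find(4) -> no change; set of 4 is {4}
Step 8: find(2) -> no change; set of 2 is {1, 2}
Step 9: union(1, 2) -> already same set; set of 1 now {1, 2}
Step 10: union(4, 0) -> merged; set of 4 now {0, 4}
Step 11: find(4) -> no change; set of 4 is {0, 4}
Step 12: union(0, 4) -> already same set; set of 0 now {0, 4}
Step 13: union(2, 4) -> merged; set of 2 now {0, 1, 2, 4}
Set of 1: {0, 1, 2, 4}; 3 is not a member.

Answer: no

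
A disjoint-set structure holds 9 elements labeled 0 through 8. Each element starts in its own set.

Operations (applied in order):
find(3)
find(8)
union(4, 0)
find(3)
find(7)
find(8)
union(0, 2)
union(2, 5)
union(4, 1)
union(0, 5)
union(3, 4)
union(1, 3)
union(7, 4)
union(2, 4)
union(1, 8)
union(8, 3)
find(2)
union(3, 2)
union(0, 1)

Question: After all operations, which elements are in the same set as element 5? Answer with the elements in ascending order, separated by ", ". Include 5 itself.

Answer: 0, 1, 2, 3, 4, 5, 7, 8

Derivation:
Step 1: find(3) -> no change; set of 3 is {3}
Step 2: find(8) -> no change; set of 8 is {8}
Step 3: union(4, 0) -> merged; set of 4 now {0, 4}
Step 4: find(3) -> no change; set of 3 is {3}
Step 5: find(7) -> no change; set of 7 is {7}
Step 6: find(8) -> no change; set of 8 is {8}
Step 7: union(0, 2) -> merged; set of 0 now {0, 2, 4}
Step 8: union(2, 5) -> merged; set of 2 now {0, 2, 4, 5}
Step 9: union(4, 1) -> merged; set of 4 now {0, 1, 2, 4, 5}
Step 10: union(0, 5) -> already same set; set of 0 now {0, 1, 2, 4, 5}
Step 11: union(3, 4) -> merged; set of 3 now {0, 1, 2, 3, 4, 5}
Step 12: union(1, 3) -> already same set; set of 1 now {0, 1, 2, 3, 4, 5}
Step 13: union(7, 4) -> merged; set of 7 now {0, 1, 2, 3, 4, 5, 7}
Step 14: union(2, 4) -> already same set; set of 2 now {0, 1, 2, 3, 4, 5, 7}
Step 15: union(1, 8) -> merged; set of 1 now {0, 1, 2, 3, 4, 5, 7, 8}
Step 16: union(8, 3) -> already same set; set of 8 now {0, 1, 2, 3, 4, 5, 7, 8}
Step 17: find(2) -> no change; set of 2 is {0, 1, 2, 3, 4, 5, 7, 8}
Step 18: union(3, 2) -> already same set; set of 3 now {0, 1, 2, 3, 4, 5, 7, 8}
Step 19: union(0, 1) -> already same set; set of 0 now {0, 1, 2, 3, 4, 5, 7, 8}
Component of 5: {0, 1, 2, 3, 4, 5, 7, 8}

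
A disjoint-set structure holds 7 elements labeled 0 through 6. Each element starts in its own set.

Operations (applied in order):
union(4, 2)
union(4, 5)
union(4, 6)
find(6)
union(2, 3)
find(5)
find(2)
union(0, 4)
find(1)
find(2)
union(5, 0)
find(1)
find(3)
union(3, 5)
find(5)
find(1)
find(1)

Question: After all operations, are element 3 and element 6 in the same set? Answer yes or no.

Step 1: union(4, 2) -> merged; set of 4 now {2, 4}
Step 2: union(4, 5) -> merged; set of 4 now {2, 4, 5}
Step 3: union(4, 6) -> merged; set of 4 now {2, 4, 5, 6}
Step 4: find(6) -> no change; set of 6 is {2, 4, 5, 6}
Step 5: union(2, 3) -> merged; set of 2 now {2, 3, 4, 5, 6}
Step 6: find(5) -> no change; set of 5 is {2, 3, 4, 5, 6}
Step 7: find(2) -> no change; set of 2 is {2, 3, 4, 5, 6}
Step 8: union(0, 4) -> merged; set of 0 now {0, 2, 3, 4, 5, 6}
Step 9: find(1) -> no change; set of 1 is {1}
Step 10: find(2) -> no change; set of 2 is {0, 2, 3, 4, 5, 6}
Step 11: union(5, 0) -> already same set; set of 5 now {0, 2, 3, 4, 5, 6}
Step 12: find(1) -> no change; set of 1 is {1}
Step 13: find(3) -> no change; set of 3 is {0, 2, 3, 4, 5, 6}
Step 14: union(3, 5) -> already same set; set of 3 now {0, 2, 3, 4, 5, 6}
Step 15: find(5) -> no change; set of 5 is {0, 2, 3, 4, 5, 6}
Step 16: find(1) -> no change; set of 1 is {1}
Step 17: find(1) -> no change; set of 1 is {1}
Set of 3: {0, 2, 3, 4, 5, 6}; 6 is a member.

Answer: yes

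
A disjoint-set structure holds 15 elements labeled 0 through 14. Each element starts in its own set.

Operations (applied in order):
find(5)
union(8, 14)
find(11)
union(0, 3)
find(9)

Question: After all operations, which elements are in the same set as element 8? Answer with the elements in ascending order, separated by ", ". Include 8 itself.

Step 1: find(5) -> no change; set of 5 is {5}
Step 2: union(8, 14) -> merged; set of 8 now {8, 14}
Step 3: find(11) -> no change; set of 11 is {11}
Step 4: union(0, 3) -> merged; set of 0 now {0, 3}
Step 5: find(9) -> no change; set of 9 is {9}
Component of 8: {8, 14}

Answer: 8, 14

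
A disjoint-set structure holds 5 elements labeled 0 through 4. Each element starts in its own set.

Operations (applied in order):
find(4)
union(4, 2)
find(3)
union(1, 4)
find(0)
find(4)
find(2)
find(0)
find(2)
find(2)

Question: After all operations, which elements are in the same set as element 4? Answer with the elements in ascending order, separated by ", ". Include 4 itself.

Answer: 1, 2, 4

Derivation:
Step 1: find(4) -> no change; set of 4 is {4}
Step 2: union(4, 2) -> merged; set of 4 now {2, 4}
Step 3: find(3) -> no change; set of 3 is {3}
Step 4: union(1, 4) -> merged; set of 1 now {1, 2, 4}
Step 5: find(0) -> no change; set of 0 is {0}
Step 6: find(4) -> no change; set of 4 is {1, 2, 4}
Step 7: find(2) -> no change; set of 2 is {1, 2, 4}
Step 8: find(0) -> no change; set of 0 is {0}
Step 9: find(2) -> no change; set of 2 is {1, 2, 4}
Step 10: find(2) -> no change; set of 2 is {1, 2, 4}
Component of 4: {1, 2, 4}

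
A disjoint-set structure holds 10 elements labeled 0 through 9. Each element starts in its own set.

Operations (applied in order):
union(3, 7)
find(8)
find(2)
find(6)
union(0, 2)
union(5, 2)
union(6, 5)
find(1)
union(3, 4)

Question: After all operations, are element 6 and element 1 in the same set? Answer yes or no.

Answer: no

Derivation:
Step 1: union(3, 7) -> merged; set of 3 now {3, 7}
Step 2: find(8) -> no change; set of 8 is {8}
Step 3: find(2) -> no change; set of 2 is {2}
Step 4: find(6) -> no change; set of 6 is {6}
Step 5: union(0, 2) -> merged; set of 0 now {0, 2}
Step 6: union(5, 2) -> merged; set of 5 now {0, 2, 5}
Step 7: union(6, 5) -> merged; set of 6 now {0, 2, 5, 6}
Step 8: find(1) -> no change; set of 1 is {1}
Step 9: union(3, 4) -> merged; set of 3 now {3, 4, 7}
Set of 6: {0, 2, 5, 6}; 1 is not a member.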